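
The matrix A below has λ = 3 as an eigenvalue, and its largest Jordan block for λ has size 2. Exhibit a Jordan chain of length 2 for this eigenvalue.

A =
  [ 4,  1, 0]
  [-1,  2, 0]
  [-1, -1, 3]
A Jordan chain for λ = 3 of length 2:
v_1 = (1, -1, -1)ᵀ
v_2 = (1, 0, 0)ᵀ

Let N = A − (3)·I. We want v_2 with N^2 v_2 = 0 but N^1 v_2 ≠ 0; then v_{j-1} := N · v_j for j = 2, …, 2.

Pick v_2 = (1, 0, 0)ᵀ.
Then v_1 = N · v_2 = (1, -1, -1)ᵀ.

Sanity check: (A − (3)·I) v_1 = (0, 0, 0)ᵀ = 0. ✓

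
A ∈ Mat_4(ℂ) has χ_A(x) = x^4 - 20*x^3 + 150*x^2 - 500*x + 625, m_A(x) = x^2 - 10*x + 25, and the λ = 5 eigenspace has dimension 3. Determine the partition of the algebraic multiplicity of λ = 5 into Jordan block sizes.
Block sizes for λ = 5: [2, 1, 1]

Step 1 — from the characteristic polynomial, algebraic multiplicity of λ = 5 is 4. From dim ker(A − (5)·I) = 3, there are exactly 3 Jordan blocks for λ = 5.
Step 2 — from the minimal polynomial, the factor (x − 5)^2 tells us the largest block for λ = 5 has size 2.
Step 3 — with total size 4, 3 blocks, and largest block 2, the block sizes (in nonincreasing order) are [2, 1, 1].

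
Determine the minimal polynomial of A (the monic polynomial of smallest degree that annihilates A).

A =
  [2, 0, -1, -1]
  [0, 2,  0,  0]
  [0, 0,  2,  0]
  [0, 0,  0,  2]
x^2 - 4*x + 4

The characteristic polynomial is χ_A(x) = (x - 2)^4, so the eigenvalues are known. The minimal polynomial is
  m_A(x) = Π_λ (x − λ)^{k_λ}
where k_λ is the size of the *largest* Jordan block for λ (equivalently, the smallest k with (A − λI)^k v = 0 for every generalised eigenvector v of λ).

  λ = 2: largest Jordan block has size 2, contributing (x − 2)^2

So m_A(x) = (x - 2)^2 = x^2 - 4*x + 4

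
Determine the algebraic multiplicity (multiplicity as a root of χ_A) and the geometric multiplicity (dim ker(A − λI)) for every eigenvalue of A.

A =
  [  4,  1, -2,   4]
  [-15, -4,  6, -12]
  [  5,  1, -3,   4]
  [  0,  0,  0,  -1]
λ = -1: alg = 4, geom = 3

Step 1 — factor the characteristic polynomial to read off the algebraic multiplicities:
  χ_A(x) = (x + 1)^4

Step 2 — compute geometric multiplicities via the rank-nullity identity g(λ) = n − rank(A − λI):
  rank(A − (-1)·I) = 1, so dim ker(A − (-1)·I) = n − 1 = 3

Summary:
  λ = -1: algebraic multiplicity = 4, geometric multiplicity = 3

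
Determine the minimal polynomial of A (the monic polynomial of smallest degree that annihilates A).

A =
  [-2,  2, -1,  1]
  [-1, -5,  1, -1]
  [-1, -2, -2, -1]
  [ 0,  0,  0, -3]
x^2 + 6*x + 9

The characteristic polynomial is χ_A(x) = (x + 3)^4, so the eigenvalues are known. The minimal polynomial is
  m_A(x) = Π_λ (x − λ)^{k_λ}
where k_λ is the size of the *largest* Jordan block for λ (equivalently, the smallest k with (A − λI)^k v = 0 for every generalised eigenvector v of λ).

  λ = -3: largest Jordan block has size 2, contributing (x + 3)^2

So m_A(x) = (x + 3)^2 = x^2 + 6*x + 9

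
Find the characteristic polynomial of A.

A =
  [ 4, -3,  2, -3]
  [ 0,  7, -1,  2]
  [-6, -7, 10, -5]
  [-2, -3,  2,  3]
x^4 - 24*x^3 + 216*x^2 - 864*x + 1296

Expanding det(x·I − A) (e.g. by cofactor expansion or by noting that A is similar to its Jordan form J, which has the same characteristic polynomial as A) gives
  χ_A(x) = x^4 - 24*x^3 + 216*x^2 - 864*x + 1296
which factors as (x - 6)^4. The eigenvalues (with algebraic multiplicities) are λ = 6 with multiplicity 4.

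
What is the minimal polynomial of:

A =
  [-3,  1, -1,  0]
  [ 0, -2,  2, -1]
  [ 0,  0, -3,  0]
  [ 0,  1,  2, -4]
x^3 + 9*x^2 + 27*x + 27

The characteristic polynomial is χ_A(x) = (x + 3)^4, so the eigenvalues are known. The minimal polynomial is
  m_A(x) = Π_λ (x − λ)^{k_λ}
where k_λ is the size of the *largest* Jordan block for λ (equivalently, the smallest k with (A − λI)^k v = 0 for every generalised eigenvector v of λ).

  λ = -3: largest Jordan block has size 3, contributing (x + 3)^3

So m_A(x) = (x + 3)^3 = x^3 + 9*x^2 + 27*x + 27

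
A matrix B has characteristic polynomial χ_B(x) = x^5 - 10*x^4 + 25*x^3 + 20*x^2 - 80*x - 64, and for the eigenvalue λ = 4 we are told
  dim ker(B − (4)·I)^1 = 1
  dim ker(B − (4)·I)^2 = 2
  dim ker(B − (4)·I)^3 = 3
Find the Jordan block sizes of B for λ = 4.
Block sizes for λ = 4: [3]

From the dimensions of kernels of powers, the number of Jordan blocks of size at least j is d_j − d_{j−1} where d_j = dim ker(N^j) (with d_0 = 0). Computing the differences gives [1, 1, 1].
The number of blocks of size exactly k is (#blocks of size ≥ k) − (#blocks of size ≥ k + 1), so the partition is: 1 block(s) of size 3.
In nonincreasing order the block sizes are [3].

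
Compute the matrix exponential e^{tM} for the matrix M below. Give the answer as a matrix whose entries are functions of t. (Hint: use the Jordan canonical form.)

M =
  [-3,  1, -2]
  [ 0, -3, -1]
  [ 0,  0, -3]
e^{tM} =
  [exp(-3*t), t*exp(-3*t), -t^2*exp(-3*t)/2 - 2*t*exp(-3*t)]
  [0, exp(-3*t), -t*exp(-3*t)]
  [0, 0, exp(-3*t)]

Strategy: write M = P · J · P⁻¹ where J is a Jordan canonical form, so e^{tM} = P · e^{tJ} · P⁻¹, and e^{tJ} can be computed block-by-block.

M has Jordan form
J =
  [-3,  1,  0]
  [ 0, -3,  1]
  [ 0,  0, -3]
(up to reordering of blocks).

Per-block formulas:
  For a 3×3 Jordan block J_3(-3): exp(t · J_3(-3)) = e^(-3t)·(I + t·N + (t^2/2)·N^2), where N is the 3×3 nilpotent shift.

After assembling e^{tJ} and conjugating by P, we get:

e^{tM} =
  [exp(-3*t), t*exp(-3*t), -t^2*exp(-3*t)/2 - 2*t*exp(-3*t)]
  [0, exp(-3*t), -t*exp(-3*t)]
  [0, 0, exp(-3*t)]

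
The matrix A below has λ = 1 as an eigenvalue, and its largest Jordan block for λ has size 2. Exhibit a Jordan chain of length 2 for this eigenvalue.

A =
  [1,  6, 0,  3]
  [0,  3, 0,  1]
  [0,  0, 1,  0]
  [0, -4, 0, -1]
A Jordan chain for λ = 1 of length 2:
v_1 = (6, 2, 0, -4)ᵀ
v_2 = (0, 1, 0, 0)ᵀ

Let N = A − (1)·I. We want v_2 with N^2 v_2 = 0 but N^1 v_2 ≠ 0; then v_{j-1} := N · v_j for j = 2, …, 2.

Pick v_2 = (0, 1, 0, 0)ᵀ.
Then v_1 = N · v_2 = (6, 2, 0, -4)ᵀ.

Sanity check: (A − (1)·I) v_1 = (0, 0, 0, 0)ᵀ = 0. ✓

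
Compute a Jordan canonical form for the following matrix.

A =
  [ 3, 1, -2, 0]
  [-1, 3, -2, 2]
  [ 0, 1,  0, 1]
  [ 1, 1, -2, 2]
J_2(2) ⊕ J_2(2)

The characteristic polynomial is
  det(x·I − A) = x^4 - 8*x^3 + 24*x^2 - 32*x + 16 = (x - 2)^4

Eigenvalues and multiplicities (the geometric multiplicity of λ is n − rank(A − λI), which equals the number of Jordan blocks for λ):
  λ = 2: algebraic multiplicity = 4, geometric multiplicity = 2

Determining the block sizes for each eigenvalue:
  λ = 2: with am = 4 and gm = 2, the partition is not yet determined (e.g. several partitions of 4 into 2 parts exist). Let N = A − (2)·I. Computing rank(N^1) = 2, rank(N^2) = 0; the number of blocks of size ≥ j is rank(N^{j−1}) − rank(N^j), giving [2, 2]. So we have 2 block(s) of size 2 → block sizes [2, 2]

Assembling the blocks gives a Jordan form
J =
  [2, 1, 0, 0]
  [0, 2, 0, 0]
  [0, 0, 2, 1]
  [0, 0, 0, 2]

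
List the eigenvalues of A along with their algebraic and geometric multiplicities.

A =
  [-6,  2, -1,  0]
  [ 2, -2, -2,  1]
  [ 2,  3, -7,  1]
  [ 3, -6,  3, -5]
λ = -5: alg = 4, geom = 2

Step 1 — factor the characteristic polynomial to read off the algebraic multiplicities:
  χ_A(x) = (x + 5)^4

Step 2 — compute geometric multiplicities via the rank-nullity identity g(λ) = n − rank(A − λI):
  rank(A − (-5)·I) = 2, so dim ker(A − (-5)·I) = n − 2 = 2

Summary:
  λ = -5: algebraic multiplicity = 4, geometric multiplicity = 2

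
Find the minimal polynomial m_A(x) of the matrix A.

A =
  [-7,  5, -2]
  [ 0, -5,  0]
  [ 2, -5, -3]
x^2 + 10*x + 25

The characteristic polynomial is χ_A(x) = (x + 5)^3, so the eigenvalues are known. The minimal polynomial is
  m_A(x) = Π_λ (x − λ)^{k_λ}
where k_λ is the size of the *largest* Jordan block for λ (equivalently, the smallest k with (A − λI)^k v = 0 for every generalised eigenvector v of λ).

  λ = -5: largest Jordan block has size 2, contributing (x + 5)^2

So m_A(x) = (x + 5)^2 = x^2 + 10*x + 25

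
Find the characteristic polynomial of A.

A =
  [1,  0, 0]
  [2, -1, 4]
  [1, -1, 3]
x^3 - 3*x^2 + 3*x - 1

Expanding det(x·I − A) (e.g. by cofactor expansion or by noting that A is similar to its Jordan form J, which has the same characteristic polynomial as A) gives
  χ_A(x) = x^3 - 3*x^2 + 3*x - 1
which factors as (x - 1)^3. The eigenvalues (with algebraic multiplicities) are λ = 1 with multiplicity 3.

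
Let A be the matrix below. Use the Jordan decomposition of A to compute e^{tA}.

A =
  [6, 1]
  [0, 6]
e^{tA} =
  [exp(6*t), t*exp(6*t)]
  [0, exp(6*t)]

Strategy: write A = P · J · P⁻¹ where J is a Jordan canonical form, so e^{tA} = P · e^{tJ} · P⁻¹, and e^{tJ} can be computed block-by-block.

A has Jordan form
J =
  [6, 1]
  [0, 6]
(up to reordering of blocks).

Per-block formulas:
  For a 2×2 Jordan block J_2(6): exp(t · J_2(6)) = e^(6t)·(I + t·N), where N is the 2×2 nilpotent shift.

After assembling e^{tJ} and conjugating by P, we get:

e^{tA} =
  [exp(6*t), t*exp(6*t)]
  [0, exp(6*t)]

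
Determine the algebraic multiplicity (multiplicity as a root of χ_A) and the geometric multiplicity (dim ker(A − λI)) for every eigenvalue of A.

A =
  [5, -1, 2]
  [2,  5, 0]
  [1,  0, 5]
λ = 5: alg = 3, geom = 1

Step 1 — factor the characteristic polynomial to read off the algebraic multiplicities:
  χ_A(x) = (x - 5)^3

Step 2 — compute geometric multiplicities via the rank-nullity identity g(λ) = n − rank(A − λI):
  rank(A − (5)·I) = 2, so dim ker(A − (5)·I) = n − 2 = 1

Summary:
  λ = 5: algebraic multiplicity = 3, geometric multiplicity = 1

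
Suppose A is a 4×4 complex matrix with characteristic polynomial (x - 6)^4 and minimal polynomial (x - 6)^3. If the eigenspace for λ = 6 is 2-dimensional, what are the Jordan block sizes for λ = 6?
Block sizes for λ = 6: [3, 1]

Step 1 — from the characteristic polynomial, algebraic multiplicity of λ = 6 is 4. From dim ker(A − (6)·I) = 2, there are exactly 2 Jordan blocks for λ = 6.
Step 2 — from the minimal polynomial, the factor (x − 6)^3 tells us the largest block for λ = 6 has size 3.
Step 3 — with total size 4, 2 blocks, and largest block 3, the block sizes (in nonincreasing order) are [3, 1].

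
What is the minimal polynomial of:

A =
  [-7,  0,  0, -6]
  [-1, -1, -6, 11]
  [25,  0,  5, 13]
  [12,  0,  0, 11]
x^3 - 9*x^2 + 15*x + 25

The characteristic polynomial is χ_A(x) = (x - 5)^2*(x + 1)^2, so the eigenvalues are known. The minimal polynomial is
  m_A(x) = Π_λ (x − λ)^{k_λ}
where k_λ is the size of the *largest* Jordan block for λ (equivalently, the smallest k with (A − λI)^k v = 0 for every generalised eigenvector v of λ).

  λ = -1: largest Jordan block has size 1, contributing (x + 1)
  λ = 5: largest Jordan block has size 2, contributing (x − 5)^2

So m_A(x) = (x - 5)^2*(x + 1) = x^3 - 9*x^2 + 15*x + 25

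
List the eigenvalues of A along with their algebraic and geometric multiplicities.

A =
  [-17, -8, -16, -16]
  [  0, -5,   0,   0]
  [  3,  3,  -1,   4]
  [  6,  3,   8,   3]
λ = -5: alg = 4, geom = 2

Step 1 — factor the characteristic polynomial to read off the algebraic multiplicities:
  χ_A(x) = (x + 5)^4

Step 2 — compute geometric multiplicities via the rank-nullity identity g(λ) = n − rank(A − λI):
  rank(A − (-5)·I) = 2, so dim ker(A − (-5)·I) = n − 2 = 2

Summary:
  λ = -5: algebraic multiplicity = 4, geometric multiplicity = 2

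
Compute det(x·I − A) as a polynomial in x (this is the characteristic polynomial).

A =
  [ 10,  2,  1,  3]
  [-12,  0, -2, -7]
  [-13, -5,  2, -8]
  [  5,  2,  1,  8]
x^4 - 20*x^3 + 150*x^2 - 500*x + 625

Expanding det(x·I − A) (e.g. by cofactor expansion or by noting that A is similar to its Jordan form J, which has the same characteristic polynomial as A) gives
  χ_A(x) = x^4 - 20*x^3 + 150*x^2 - 500*x + 625
which factors as (x - 5)^4. The eigenvalues (with algebraic multiplicities) are λ = 5 with multiplicity 4.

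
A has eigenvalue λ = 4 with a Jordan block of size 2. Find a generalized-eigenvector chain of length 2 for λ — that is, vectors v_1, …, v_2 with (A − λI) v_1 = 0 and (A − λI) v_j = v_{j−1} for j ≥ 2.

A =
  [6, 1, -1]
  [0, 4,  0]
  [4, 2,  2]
A Jordan chain for λ = 4 of length 2:
v_1 = (2, 0, 4)ᵀ
v_2 = (1, 0, 0)ᵀ

Let N = A − (4)·I. We want v_2 with N^2 v_2 = 0 but N^1 v_2 ≠ 0; then v_{j-1} := N · v_j for j = 2, …, 2.

Pick v_2 = (1, 0, 0)ᵀ.
Then v_1 = N · v_2 = (2, 0, 4)ᵀ.

Sanity check: (A − (4)·I) v_1 = (0, 0, 0)ᵀ = 0. ✓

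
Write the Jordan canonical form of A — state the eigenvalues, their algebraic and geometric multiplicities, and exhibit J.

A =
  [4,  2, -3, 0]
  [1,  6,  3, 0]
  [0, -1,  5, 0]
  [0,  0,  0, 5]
J_3(5) ⊕ J_1(5)

The characteristic polynomial is
  det(x·I − A) = x^4 - 20*x^3 + 150*x^2 - 500*x + 625 = (x - 5)^4

Eigenvalues and multiplicities (the geometric multiplicity of λ is n − rank(A − λI), which equals the number of Jordan blocks for λ):
  λ = 5: algebraic multiplicity = 4, geometric multiplicity = 2

Determining the block sizes for each eigenvalue:
  λ = 5: with am = 4 and gm = 2, the partition is not yet determined (e.g. several partitions of 4 into 2 parts exist). Let N = A − (5)·I. Computing rank(N^1) = 2, rank(N^2) = 1, rank(N^3) = 0; the number of blocks of size ≥ j is rank(N^{j−1}) − rank(N^j), giving [2, 1, 1]. So we have 1 block(s) of size 3, 1 block(s) of size 1 → block sizes [3, 1]

Assembling the blocks gives a Jordan form
J =
  [5, 1, 0, 0]
  [0, 5, 1, 0]
  [0, 0, 5, 0]
  [0, 0, 0, 5]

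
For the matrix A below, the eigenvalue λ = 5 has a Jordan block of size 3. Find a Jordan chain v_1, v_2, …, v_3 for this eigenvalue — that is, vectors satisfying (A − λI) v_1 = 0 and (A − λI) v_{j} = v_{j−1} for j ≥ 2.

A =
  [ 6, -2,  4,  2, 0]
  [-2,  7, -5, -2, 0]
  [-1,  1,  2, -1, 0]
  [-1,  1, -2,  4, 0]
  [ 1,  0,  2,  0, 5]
A Jordan chain for λ = 5 of length 3:
v_1 = (0, 1, 0, 1, 0)ᵀ
v_2 = (-2, 2, 1, 1, 0)ᵀ
v_3 = (0, 1, 0, 0, 0)ᵀ

Let N = A − (5)·I. We want v_3 with N^3 v_3 = 0 but N^2 v_3 ≠ 0; then v_{j-1} := N · v_j for j = 3, …, 2.

Pick v_3 = (0, 1, 0, 0, 0)ᵀ.
Then v_2 = N · v_3 = (-2, 2, 1, 1, 0)ᵀ.
Then v_1 = N · v_2 = (0, 1, 0, 1, 0)ᵀ.

Sanity check: (A − (5)·I) v_1 = (0, 0, 0, 0, 0)ᵀ = 0. ✓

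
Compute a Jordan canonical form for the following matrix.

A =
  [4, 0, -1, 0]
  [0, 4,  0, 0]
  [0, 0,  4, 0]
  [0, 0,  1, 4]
J_2(4) ⊕ J_1(4) ⊕ J_1(4)

The characteristic polynomial is
  det(x·I − A) = x^4 - 16*x^3 + 96*x^2 - 256*x + 256 = (x - 4)^4

Eigenvalues and multiplicities (the geometric multiplicity of λ is n − rank(A − λI), which equals the number of Jordan blocks for λ):
  λ = 4: algebraic multiplicity = 4, geometric multiplicity = 3

Determining the block sizes for each eigenvalue:
  λ = 4: 3 blocks summing to 4 forces exactly one block of size 2 and the rest size 1 → block sizes [2, 1, 1]

Assembling the blocks gives a Jordan form
J =
  [4, 1, 0, 0]
  [0, 4, 0, 0]
  [0, 0, 4, 0]
  [0, 0, 0, 4]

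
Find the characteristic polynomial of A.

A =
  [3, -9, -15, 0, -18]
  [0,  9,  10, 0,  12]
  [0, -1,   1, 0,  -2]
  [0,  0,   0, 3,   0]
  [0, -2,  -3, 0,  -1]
x^5 - 15*x^4 + 90*x^3 - 270*x^2 + 405*x - 243

Expanding det(x·I − A) (e.g. by cofactor expansion or by noting that A is similar to its Jordan form J, which has the same characteristic polynomial as A) gives
  χ_A(x) = x^5 - 15*x^4 + 90*x^3 - 270*x^2 + 405*x - 243
which factors as (x - 3)^5. The eigenvalues (with algebraic multiplicities) are λ = 3 with multiplicity 5.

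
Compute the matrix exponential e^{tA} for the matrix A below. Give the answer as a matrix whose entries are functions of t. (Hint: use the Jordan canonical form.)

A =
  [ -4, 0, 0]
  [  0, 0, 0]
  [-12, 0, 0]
e^{tA} =
  [exp(-4*t), 0, 0]
  [0, 1, 0]
  [-3 + 3*exp(-4*t), 0, 1]

Strategy: write A = P · J · P⁻¹ where J is a Jordan canonical form, so e^{tA} = P · e^{tJ} · P⁻¹, and e^{tJ} can be computed block-by-block.

A has Jordan form
J =
  [-4, 0, 0]
  [ 0, 0, 0]
  [ 0, 0, 0]
(up to reordering of blocks).

Per-block formulas:
  For a 1×1 block at λ = -4: exp(t · [-4]) = [e^(-4t)].
  For a 1×1 block at λ = 0: exp(t · [0]) = [e^(0t)].

After assembling e^{tJ} and conjugating by P, we get:

e^{tA} =
  [exp(-4*t), 0, 0]
  [0, 1, 0]
  [-3 + 3*exp(-4*t), 0, 1]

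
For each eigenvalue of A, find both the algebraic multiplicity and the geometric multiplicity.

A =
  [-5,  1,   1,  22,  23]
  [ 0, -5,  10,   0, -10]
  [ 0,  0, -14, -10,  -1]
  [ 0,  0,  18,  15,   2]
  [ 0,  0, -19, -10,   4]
λ = -5: alg = 3, geom = 2; λ = 5: alg = 2, geom = 1

Step 1 — factor the characteristic polynomial to read off the algebraic multiplicities:
  χ_A(x) = (x - 5)^2*(x + 5)^3

Step 2 — compute geometric multiplicities via the rank-nullity identity g(λ) = n − rank(A − λI):
  rank(A − (-5)·I) = 3, so dim ker(A − (-5)·I) = n − 3 = 2
  rank(A − (5)·I) = 4, so dim ker(A − (5)·I) = n − 4 = 1

Summary:
  λ = -5: algebraic multiplicity = 3, geometric multiplicity = 2
  λ = 5: algebraic multiplicity = 2, geometric multiplicity = 1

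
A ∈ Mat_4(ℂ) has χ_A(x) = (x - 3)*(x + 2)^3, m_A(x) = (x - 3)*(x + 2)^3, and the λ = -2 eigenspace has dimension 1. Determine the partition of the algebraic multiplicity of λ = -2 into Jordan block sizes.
Block sizes for λ = -2: [3]

Step 1 — from the characteristic polynomial, algebraic multiplicity of λ = -2 is 3. From dim ker(A − (-2)·I) = 1, there are exactly 1 Jordan blocks for λ = -2.
Step 2 — from the minimal polynomial, the factor (x + 2)^3 tells us the largest block for λ = -2 has size 3.
Step 3 — with total size 3, 1 blocks, and largest block 3, the block sizes (in nonincreasing order) are [3].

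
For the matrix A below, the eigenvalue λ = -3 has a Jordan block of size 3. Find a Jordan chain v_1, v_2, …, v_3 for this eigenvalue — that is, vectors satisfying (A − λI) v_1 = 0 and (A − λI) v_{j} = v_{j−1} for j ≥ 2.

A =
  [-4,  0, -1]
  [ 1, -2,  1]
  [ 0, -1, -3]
A Jordan chain for λ = -3 of length 3:
v_1 = (1, 0, -1)ᵀ
v_2 = (-1, 1, 0)ᵀ
v_3 = (1, 0, 0)ᵀ

Let N = A − (-3)·I. We want v_3 with N^3 v_3 = 0 but N^2 v_3 ≠ 0; then v_{j-1} := N · v_j for j = 3, …, 2.

Pick v_3 = (1, 0, 0)ᵀ.
Then v_2 = N · v_3 = (-1, 1, 0)ᵀ.
Then v_1 = N · v_2 = (1, 0, -1)ᵀ.

Sanity check: (A − (-3)·I) v_1 = (0, 0, 0)ᵀ = 0. ✓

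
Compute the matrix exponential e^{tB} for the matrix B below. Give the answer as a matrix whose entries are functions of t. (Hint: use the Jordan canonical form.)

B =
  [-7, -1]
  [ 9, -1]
e^{tB} =
  [-3*t*exp(-4*t) + exp(-4*t), -t*exp(-4*t)]
  [9*t*exp(-4*t), 3*t*exp(-4*t) + exp(-4*t)]

Strategy: write B = P · J · P⁻¹ where J is a Jordan canonical form, so e^{tB} = P · e^{tJ} · P⁻¹, and e^{tJ} can be computed block-by-block.

B has Jordan form
J =
  [-4,  1]
  [ 0, -4]
(up to reordering of blocks).

Per-block formulas:
  For a 2×2 Jordan block J_2(-4): exp(t · J_2(-4)) = e^(-4t)·(I + t·N), where N is the 2×2 nilpotent shift.

After assembling e^{tJ} and conjugating by P, we get:

e^{tB} =
  [-3*t*exp(-4*t) + exp(-4*t), -t*exp(-4*t)]
  [9*t*exp(-4*t), 3*t*exp(-4*t) + exp(-4*t)]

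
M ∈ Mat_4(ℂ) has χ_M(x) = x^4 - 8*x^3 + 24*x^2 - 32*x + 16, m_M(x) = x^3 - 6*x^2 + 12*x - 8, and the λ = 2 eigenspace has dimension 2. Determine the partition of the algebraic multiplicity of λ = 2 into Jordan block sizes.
Block sizes for λ = 2: [3, 1]

Step 1 — from the characteristic polynomial, algebraic multiplicity of λ = 2 is 4. From dim ker(M − (2)·I) = 2, there are exactly 2 Jordan blocks for λ = 2.
Step 2 — from the minimal polynomial, the factor (x − 2)^3 tells us the largest block for λ = 2 has size 3.
Step 3 — with total size 4, 2 blocks, and largest block 3, the block sizes (in nonincreasing order) are [3, 1].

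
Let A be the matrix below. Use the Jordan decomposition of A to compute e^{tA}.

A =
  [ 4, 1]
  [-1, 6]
e^{tA} =
  [-t*exp(5*t) + exp(5*t), t*exp(5*t)]
  [-t*exp(5*t), t*exp(5*t) + exp(5*t)]

Strategy: write A = P · J · P⁻¹ where J is a Jordan canonical form, so e^{tA} = P · e^{tJ} · P⁻¹, and e^{tJ} can be computed block-by-block.

A has Jordan form
J =
  [5, 1]
  [0, 5]
(up to reordering of blocks).

Per-block formulas:
  For a 2×2 Jordan block J_2(5): exp(t · J_2(5)) = e^(5t)·(I + t·N), where N is the 2×2 nilpotent shift.

After assembling e^{tJ} and conjugating by P, we get:

e^{tA} =
  [-t*exp(5*t) + exp(5*t), t*exp(5*t)]
  [-t*exp(5*t), t*exp(5*t) + exp(5*t)]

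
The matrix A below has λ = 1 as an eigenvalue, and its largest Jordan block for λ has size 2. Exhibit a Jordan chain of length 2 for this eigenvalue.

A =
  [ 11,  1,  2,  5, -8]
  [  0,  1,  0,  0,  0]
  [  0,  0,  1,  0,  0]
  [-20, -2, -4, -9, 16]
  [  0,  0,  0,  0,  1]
A Jordan chain for λ = 1 of length 2:
v_1 = (10, 0, 0, -20, 0)ᵀ
v_2 = (1, 0, 0, 0, 0)ᵀ

Let N = A − (1)·I. We want v_2 with N^2 v_2 = 0 but N^1 v_2 ≠ 0; then v_{j-1} := N · v_j for j = 2, …, 2.

Pick v_2 = (1, 0, 0, 0, 0)ᵀ.
Then v_1 = N · v_2 = (10, 0, 0, -20, 0)ᵀ.

Sanity check: (A − (1)·I) v_1 = (0, 0, 0, 0, 0)ᵀ = 0. ✓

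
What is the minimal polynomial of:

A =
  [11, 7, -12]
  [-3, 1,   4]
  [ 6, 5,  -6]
x^3 - 6*x^2 + 12*x - 8

The characteristic polynomial is χ_A(x) = (x - 2)^3, so the eigenvalues are known. The minimal polynomial is
  m_A(x) = Π_λ (x − λ)^{k_λ}
where k_λ is the size of the *largest* Jordan block for λ (equivalently, the smallest k with (A − λI)^k v = 0 for every generalised eigenvector v of λ).

  λ = 2: largest Jordan block has size 3, contributing (x − 2)^3

So m_A(x) = (x - 2)^3 = x^3 - 6*x^2 + 12*x - 8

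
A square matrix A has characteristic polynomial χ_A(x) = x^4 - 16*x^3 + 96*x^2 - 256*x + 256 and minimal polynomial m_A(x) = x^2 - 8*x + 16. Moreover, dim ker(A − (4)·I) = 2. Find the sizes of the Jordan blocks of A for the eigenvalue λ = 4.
Block sizes for λ = 4: [2, 2]

Step 1 — from the characteristic polynomial, algebraic multiplicity of λ = 4 is 4. From dim ker(A − (4)·I) = 2, there are exactly 2 Jordan blocks for λ = 4.
Step 2 — from the minimal polynomial, the factor (x − 4)^2 tells us the largest block for λ = 4 has size 2.
Step 3 — with total size 4, 2 blocks, and largest block 2, the block sizes (in nonincreasing order) are [2, 2].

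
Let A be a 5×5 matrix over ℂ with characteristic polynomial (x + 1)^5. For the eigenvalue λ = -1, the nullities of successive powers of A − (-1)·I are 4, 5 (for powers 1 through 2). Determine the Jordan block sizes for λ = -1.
Block sizes for λ = -1: [2, 1, 1, 1]

From the dimensions of kernels of powers, the number of Jordan blocks of size at least j is d_j − d_{j−1} where d_j = dim ker(N^j) (with d_0 = 0). Computing the differences gives [4, 1].
The number of blocks of size exactly k is (#blocks of size ≥ k) − (#blocks of size ≥ k + 1), so the partition is: 3 block(s) of size 1, 1 block(s) of size 2.
In nonincreasing order the block sizes are [2, 1, 1, 1].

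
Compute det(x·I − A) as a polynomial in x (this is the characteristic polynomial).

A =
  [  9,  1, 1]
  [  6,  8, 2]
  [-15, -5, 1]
x^3 - 18*x^2 + 108*x - 216

Expanding det(x·I − A) (e.g. by cofactor expansion or by noting that A is similar to its Jordan form J, which has the same characteristic polynomial as A) gives
  χ_A(x) = x^3 - 18*x^2 + 108*x - 216
which factors as (x - 6)^3. The eigenvalues (with algebraic multiplicities) are λ = 6 with multiplicity 3.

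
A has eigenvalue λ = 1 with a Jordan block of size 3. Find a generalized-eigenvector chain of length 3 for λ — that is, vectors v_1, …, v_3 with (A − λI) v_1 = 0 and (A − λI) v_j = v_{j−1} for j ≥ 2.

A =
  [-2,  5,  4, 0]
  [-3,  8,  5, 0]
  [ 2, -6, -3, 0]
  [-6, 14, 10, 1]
A Jordan chain for λ = 1 of length 3:
v_1 = (2, -2, 4, -4)ᵀ
v_2 = (-3, -3, 2, -6)ᵀ
v_3 = (1, 0, 0, 0)ᵀ

Let N = A − (1)·I. We want v_3 with N^3 v_3 = 0 but N^2 v_3 ≠ 0; then v_{j-1} := N · v_j for j = 3, …, 2.

Pick v_3 = (1, 0, 0, 0)ᵀ.
Then v_2 = N · v_3 = (-3, -3, 2, -6)ᵀ.
Then v_1 = N · v_2 = (2, -2, 4, -4)ᵀ.

Sanity check: (A − (1)·I) v_1 = (0, 0, 0, 0)ᵀ = 0. ✓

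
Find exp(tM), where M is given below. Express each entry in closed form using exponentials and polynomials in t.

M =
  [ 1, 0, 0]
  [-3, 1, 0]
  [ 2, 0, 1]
e^{tM} =
  [exp(t), 0, 0]
  [-3*t*exp(t), exp(t), 0]
  [2*t*exp(t), 0, exp(t)]

Strategy: write M = P · J · P⁻¹ where J is a Jordan canonical form, so e^{tM} = P · e^{tJ} · P⁻¹, and e^{tJ} can be computed block-by-block.

M has Jordan form
J =
  [1, 1, 0]
  [0, 1, 0]
  [0, 0, 1]
(up to reordering of blocks).

Per-block formulas:
  For a 2×2 Jordan block J_2(1): exp(t · J_2(1)) = e^(1t)·(I + t·N), where N is the 2×2 nilpotent shift.
  For a 1×1 block at λ = 1: exp(t · [1]) = [e^(1t)].

After assembling e^{tJ} and conjugating by P, we get:

e^{tM} =
  [exp(t), 0, 0]
  [-3*t*exp(t), exp(t), 0]
  [2*t*exp(t), 0, exp(t)]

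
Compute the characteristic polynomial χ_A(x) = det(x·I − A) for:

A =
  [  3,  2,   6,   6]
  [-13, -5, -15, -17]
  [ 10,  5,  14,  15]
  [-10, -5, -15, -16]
x^4 + 4*x^3 + 6*x^2 + 4*x + 1

Expanding det(x·I − A) (e.g. by cofactor expansion or by noting that A is similar to its Jordan form J, which has the same characteristic polynomial as A) gives
  χ_A(x) = x^4 + 4*x^3 + 6*x^2 + 4*x + 1
which factors as (x + 1)^4. The eigenvalues (with algebraic multiplicities) are λ = -1 with multiplicity 4.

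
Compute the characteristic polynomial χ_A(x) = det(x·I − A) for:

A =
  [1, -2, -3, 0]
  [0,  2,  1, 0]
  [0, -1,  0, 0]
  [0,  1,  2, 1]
x^4 - 4*x^3 + 6*x^2 - 4*x + 1

Expanding det(x·I − A) (e.g. by cofactor expansion or by noting that A is similar to its Jordan form J, which has the same characteristic polynomial as A) gives
  χ_A(x) = x^4 - 4*x^3 + 6*x^2 - 4*x + 1
which factors as (x - 1)^4. The eigenvalues (with algebraic multiplicities) are λ = 1 with multiplicity 4.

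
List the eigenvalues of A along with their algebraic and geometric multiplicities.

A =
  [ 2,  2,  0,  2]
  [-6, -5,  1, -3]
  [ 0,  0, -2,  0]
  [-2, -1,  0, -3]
λ = -2: alg = 4, geom = 2

Step 1 — factor the characteristic polynomial to read off the algebraic multiplicities:
  χ_A(x) = (x + 2)^4

Step 2 — compute geometric multiplicities via the rank-nullity identity g(λ) = n − rank(A − λI):
  rank(A − (-2)·I) = 2, so dim ker(A − (-2)·I) = n − 2 = 2

Summary:
  λ = -2: algebraic multiplicity = 4, geometric multiplicity = 2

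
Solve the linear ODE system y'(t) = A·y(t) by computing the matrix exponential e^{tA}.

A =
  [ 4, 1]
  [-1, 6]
e^{tA} =
  [-t*exp(5*t) + exp(5*t), t*exp(5*t)]
  [-t*exp(5*t), t*exp(5*t) + exp(5*t)]

Strategy: write A = P · J · P⁻¹ where J is a Jordan canonical form, so e^{tA} = P · e^{tJ} · P⁻¹, and e^{tJ} can be computed block-by-block.

A has Jordan form
J =
  [5, 1]
  [0, 5]
(up to reordering of blocks).

Per-block formulas:
  For a 2×2 Jordan block J_2(5): exp(t · J_2(5)) = e^(5t)·(I + t·N), where N is the 2×2 nilpotent shift.

After assembling e^{tJ} and conjugating by P, we get:

e^{tA} =
  [-t*exp(5*t) + exp(5*t), t*exp(5*t)]
  [-t*exp(5*t), t*exp(5*t) + exp(5*t)]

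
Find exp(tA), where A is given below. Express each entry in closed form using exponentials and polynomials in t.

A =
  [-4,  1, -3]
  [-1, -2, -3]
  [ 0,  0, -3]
e^{tA} =
  [-t*exp(-3*t) + exp(-3*t), t*exp(-3*t), -3*t*exp(-3*t)]
  [-t*exp(-3*t), t*exp(-3*t) + exp(-3*t), -3*t*exp(-3*t)]
  [0, 0, exp(-3*t)]

Strategy: write A = P · J · P⁻¹ where J is a Jordan canonical form, so e^{tA} = P · e^{tJ} · P⁻¹, and e^{tJ} can be computed block-by-block.

A has Jordan form
J =
  [-3,  1,  0]
  [ 0, -3,  0]
  [ 0,  0, -3]
(up to reordering of blocks).

Per-block formulas:
  For a 2×2 Jordan block J_2(-3): exp(t · J_2(-3)) = e^(-3t)·(I + t·N), where N is the 2×2 nilpotent shift.
  For a 1×1 block at λ = -3: exp(t · [-3]) = [e^(-3t)].

After assembling e^{tJ} and conjugating by P, we get:

e^{tA} =
  [-t*exp(-3*t) + exp(-3*t), t*exp(-3*t), -3*t*exp(-3*t)]
  [-t*exp(-3*t), t*exp(-3*t) + exp(-3*t), -3*t*exp(-3*t)]
  [0, 0, exp(-3*t)]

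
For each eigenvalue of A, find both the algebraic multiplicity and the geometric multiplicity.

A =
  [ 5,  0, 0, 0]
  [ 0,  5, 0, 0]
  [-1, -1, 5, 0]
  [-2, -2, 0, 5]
λ = 5: alg = 4, geom = 3

Step 1 — factor the characteristic polynomial to read off the algebraic multiplicities:
  χ_A(x) = (x - 5)^4

Step 2 — compute geometric multiplicities via the rank-nullity identity g(λ) = n − rank(A − λI):
  rank(A − (5)·I) = 1, so dim ker(A − (5)·I) = n − 1 = 3

Summary:
  λ = 5: algebraic multiplicity = 4, geometric multiplicity = 3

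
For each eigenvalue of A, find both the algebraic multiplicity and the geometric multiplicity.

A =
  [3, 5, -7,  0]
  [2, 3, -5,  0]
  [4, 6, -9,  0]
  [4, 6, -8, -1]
λ = -1: alg = 4, geom = 2

Step 1 — factor the characteristic polynomial to read off the algebraic multiplicities:
  χ_A(x) = (x + 1)^4

Step 2 — compute geometric multiplicities via the rank-nullity identity g(λ) = n − rank(A − λI):
  rank(A − (-1)·I) = 2, so dim ker(A − (-1)·I) = n − 2 = 2

Summary:
  λ = -1: algebraic multiplicity = 4, geometric multiplicity = 2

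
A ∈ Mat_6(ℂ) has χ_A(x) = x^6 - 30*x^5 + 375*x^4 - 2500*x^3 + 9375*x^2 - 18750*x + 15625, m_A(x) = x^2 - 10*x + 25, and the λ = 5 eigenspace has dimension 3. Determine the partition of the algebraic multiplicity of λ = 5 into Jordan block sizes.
Block sizes for λ = 5: [2, 2, 2]

Step 1 — from the characteristic polynomial, algebraic multiplicity of λ = 5 is 6. From dim ker(A − (5)·I) = 3, there are exactly 3 Jordan blocks for λ = 5.
Step 2 — from the minimal polynomial, the factor (x − 5)^2 tells us the largest block for λ = 5 has size 2.
Step 3 — with total size 6, 3 blocks, and largest block 2, the block sizes (in nonincreasing order) are [2, 2, 2].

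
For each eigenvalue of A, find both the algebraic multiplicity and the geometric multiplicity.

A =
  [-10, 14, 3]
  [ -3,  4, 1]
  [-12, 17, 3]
λ = -1: alg = 3, geom = 1

Step 1 — factor the characteristic polynomial to read off the algebraic multiplicities:
  χ_A(x) = (x + 1)^3

Step 2 — compute geometric multiplicities via the rank-nullity identity g(λ) = n − rank(A − λI):
  rank(A − (-1)·I) = 2, so dim ker(A − (-1)·I) = n − 2 = 1

Summary:
  λ = -1: algebraic multiplicity = 3, geometric multiplicity = 1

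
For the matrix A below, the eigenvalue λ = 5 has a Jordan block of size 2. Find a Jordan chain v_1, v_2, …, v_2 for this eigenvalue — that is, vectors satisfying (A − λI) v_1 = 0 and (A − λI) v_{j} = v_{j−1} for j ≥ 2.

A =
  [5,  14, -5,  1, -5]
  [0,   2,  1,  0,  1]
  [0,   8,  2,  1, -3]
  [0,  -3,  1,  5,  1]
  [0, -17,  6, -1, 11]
A Jordan chain for λ = 5 of length 2:
v_1 = (14, -3, 8, -3, -17)ᵀ
v_2 = (0, 1, 0, 0, 0)ᵀ

Let N = A − (5)·I. We want v_2 with N^2 v_2 = 0 but N^1 v_2 ≠ 0; then v_{j-1} := N · v_j for j = 2, …, 2.

Pick v_2 = (0, 1, 0, 0, 0)ᵀ.
Then v_1 = N · v_2 = (14, -3, 8, -3, -17)ᵀ.

Sanity check: (A − (5)·I) v_1 = (0, 0, 0, 0, 0)ᵀ = 0. ✓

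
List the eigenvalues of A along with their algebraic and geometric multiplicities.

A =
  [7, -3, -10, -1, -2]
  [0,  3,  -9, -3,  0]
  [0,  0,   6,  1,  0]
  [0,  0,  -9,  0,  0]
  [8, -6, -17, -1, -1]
λ = 3: alg = 5, geom = 3

Step 1 — factor the characteristic polynomial to read off the algebraic multiplicities:
  χ_A(x) = (x - 3)^5

Step 2 — compute geometric multiplicities via the rank-nullity identity g(λ) = n − rank(A − λI):
  rank(A − (3)·I) = 2, so dim ker(A − (3)·I) = n − 2 = 3

Summary:
  λ = 3: algebraic multiplicity = 5, geometric multiplicity = 3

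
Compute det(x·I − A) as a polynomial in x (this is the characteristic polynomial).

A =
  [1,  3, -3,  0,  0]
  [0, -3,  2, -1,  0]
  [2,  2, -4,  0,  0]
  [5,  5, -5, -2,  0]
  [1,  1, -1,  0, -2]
x^5 + 10*x^4 + 40*x^3 + 80*x^2 + 80*x + 32

Expanding det(x·I − A) (e.g. by cofactor expansion or by noting that A is similar to its Jordan form J, which has the same characteristic polynomial as A) gives
  χ_A(x) = x^5 + 10*x^4 + 40*x^3 + 80*x^2 + 80*x + 32
which factors as (x + 2)^5. The eigenvalues (with algebraic multiplicities) are λ = -2 with multiplicity 5.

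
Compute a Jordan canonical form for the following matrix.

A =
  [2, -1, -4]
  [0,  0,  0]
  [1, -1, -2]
J_3(0)

The characteristic polynomial is
  det(x·I − A) = x^3

Eigenvalues and multiplicities (the geometric multiplicity of λ is n − rank(A − λI), which equals the number of Jordan blocks for λ):
  λ = 0: algebraic multiplicity = 3, geometric multiplicity = 1

Determining the block sizes for each eigenvalue:
  λ = 0: one block (gm = 1), so the single block has size am = 3 → block sizes [3]

Assembling the blocks gives a Jordan form
J =
  [0, 1, 0]
  [0, 0, 1]
  [0, 0, 0]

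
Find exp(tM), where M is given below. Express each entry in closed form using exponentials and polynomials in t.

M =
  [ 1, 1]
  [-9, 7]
e^{tM} =
  [-3*t*exp(4*t) + exp(4*t), t*exp(4*t)]
  [-9*t*exp(4*t), 3*t*exp(4*t) + exp(4*t)]

Strategy: write M = P · J · P⁻¹ where J is a Jordan canonical form, so e^{tM} = P · e^{tJ} · P⁻¹, and e^{tJ} can be computed block-by-block.

M has Jordan form
J =
  [4, 1]
  [0, 4]
(up to reordering of blocks).

Per-block formulas:
  For a 2×2 Jordan block J_2(4): exp(t · J_2(4)) = e^(4t)·(I + t·N), where N is the 2×2 nilpotent shift.

After assembling e^{tJ} and conjugating by P, we get:

e^{tM} =
  [-3*t*exp(4*t) + exp(4*t), t*exp(4*t)]
  [-9*t*exp(4*t), 3*t*exp(4*t) + exp(4*t)]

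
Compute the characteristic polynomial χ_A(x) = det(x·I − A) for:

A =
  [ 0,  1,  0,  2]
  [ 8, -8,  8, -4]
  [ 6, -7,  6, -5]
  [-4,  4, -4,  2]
x^4

Expanding det(x·I − A) (e.g. by cofactor expansion or by noting that A is similar to its Jordan form J, which has the same characteristic polynomial as A) gives
  χ_A(x) = x^4
which factors as x^4. The eigenvalues (with algebraic multiplicities) are λ = 0 with multiplicity 4.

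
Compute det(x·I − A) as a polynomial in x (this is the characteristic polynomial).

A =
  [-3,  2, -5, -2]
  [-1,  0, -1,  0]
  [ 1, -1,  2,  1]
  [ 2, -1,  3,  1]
x^4

Expanding det(x·I − A) (e.g. by cofactor expansion or by noting that A is similar to its Jordan form J, which has the same characteristic polynomial as A) gives
  χ_A(x) = x^4
which factors as x^4. The eigenvalues (with algebraic multiplicities) are λ = 0 with multiplicity 4.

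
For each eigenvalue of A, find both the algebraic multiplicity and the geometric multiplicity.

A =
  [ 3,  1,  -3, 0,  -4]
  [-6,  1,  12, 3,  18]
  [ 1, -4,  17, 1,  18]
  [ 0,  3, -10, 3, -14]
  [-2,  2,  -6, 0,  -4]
λ = 4: alg = 5, geom = 3

Step 1 — factor the characteristic polynomial to read off the algebraic multiplicities:
  χ_A(x) = (x - 4)^5

Step 2 — compute geometric multiplicities via the rank-nullity identity g(λ) = n − rank(A − λI):
  rank(A − (4)·I) = 2, so dim ker(A − (4)·I) = n − 2 = 3

Summary:
  λ = 4: algebraic multiplicity = 5, geometric multiplicity = 3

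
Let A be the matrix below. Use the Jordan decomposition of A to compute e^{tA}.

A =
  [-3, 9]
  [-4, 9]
e^{tA} =
  [-6*t*exp(3*t) + exp(3*t), 9*t*exp(3*t)]
  [-4*t*exp(3*t), 6*t*exp(3*t) + exp(3*t)]

Strategy: write A = P · J · P⁻¹ where J is a Jordan canonical form, so e^{tA} = P · e^{tJ} · P⁻¹, and e^{tJ} can be computed block-by-block.

A has Jordan form
J =
  [3, 1]
  [0, 3]
(up to reordering of blocks).

Per-block formulas:
  For a 2×2 Jordan block J_2(3): exp(t · J_2(3)) = e^(3t)·(I + t·N), where N is the 2×2 nilpotent shift.

After assembling e^{tJ} and conjugating by P, we get:

e^{tA} =
  [-6*t*exp(3*t) + exp(3*t), 9*t*exp(3*t)]
  [-4*t*exp(3*t), 6*t*exp(3*t) + exp(3*t)]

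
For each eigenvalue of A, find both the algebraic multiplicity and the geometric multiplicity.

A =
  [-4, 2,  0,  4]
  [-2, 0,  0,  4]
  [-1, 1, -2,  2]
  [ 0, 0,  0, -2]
λ = -2: alg = 4, geom = 3

Step 1 — factor the characteristic polynomial to read off the algebraic multiplicities:
  χ_A(x) = (x + 2)^4

Step 2 — compute geometric multiplicities via the rank-nullity identity g(λ) = n − rank(A − λI):
  rank(A − (-2)·I) = 1, so dim ker(A − (-2)·I) = n − 1 = 3

Summary:
  λ = -2: algebraic multiplicity = 4, geometric multiplicity = 3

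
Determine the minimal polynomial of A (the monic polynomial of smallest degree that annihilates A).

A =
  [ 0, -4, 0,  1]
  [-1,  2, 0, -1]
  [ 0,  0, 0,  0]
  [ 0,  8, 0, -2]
x^3

The characteristic polynomial is χ_A(x) = x^4, so the eigenvalues are known. The minimal polynomial is
  m_A(x) = Π_λ (x − λ)^{k_λ}
where k_λ is the size of the *largest* Jordan block for λ (equivalently, the smallest k with (A − λI)^k v = 0 for every generalised eigenvector v of λ).

  λ = 0: largest Jordan block has size 3, contributing (x − 0)^3

So m_A(x) = x^3 = x^3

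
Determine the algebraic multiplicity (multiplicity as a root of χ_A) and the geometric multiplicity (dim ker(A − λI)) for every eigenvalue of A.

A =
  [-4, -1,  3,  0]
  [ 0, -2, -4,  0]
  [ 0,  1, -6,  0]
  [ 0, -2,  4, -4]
λ = -4: alg = 4, geom = 2

Step 1 — factor the characteristic polynomial to read off the algebraic multiplicities:
  χ_A(x) = (x + 4)^4

Step 2 — compute geometric multiplicities via the rank-nullity identity g(λ) = n − rank(A − λI):
  rank(A − (-4)·I) = 2, so dim ker(A − (-4)·I) = n − 2 = 2

Summary:
  λ = -4: algebraic multiplicity = 4, geometric multiplicity = 2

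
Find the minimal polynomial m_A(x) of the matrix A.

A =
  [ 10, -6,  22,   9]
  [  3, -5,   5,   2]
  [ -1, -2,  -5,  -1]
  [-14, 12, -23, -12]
x^3 + 9*x^2 + 27*x + 27

The characteristic polynomial is χ_A(x) = (x + 3)^4, so the eigenvalues are known. The minimal polynomial is
  m_A(x) = Π_λ (x − λ)^{k_λ}
where k_λ is the size of the *largest* Jordan block for λ (equivalently, the smallest k with (A − λI)^k v = 0 for every generalised eigenvector v of λ).

  λ = -3: largest Jordan block has size 3, contributing (x + 3)^3

So m_A(x) = (x + 3)^3 = x^3 + 9*x^2 + 27*x + 27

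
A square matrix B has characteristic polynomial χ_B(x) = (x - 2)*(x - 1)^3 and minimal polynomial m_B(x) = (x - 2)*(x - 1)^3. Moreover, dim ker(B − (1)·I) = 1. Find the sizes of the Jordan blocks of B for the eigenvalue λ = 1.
Block sizes for λ = 1: [3]

Step 1 — from the characteristic polynomial, algebraic multiplicity of λ = 1 is 3. From dim ker(B − (1)·I) = 1, there are exactly 1 Jordan blocks for λ = 1.
Step 2 — from the minimal polynomial, the factor (x − 1)^3 tells us the largest block for λ = 1 has size 3.
Step 3 — with total size 3, 1 blocks, and largest block 3, the block sizes (in nonincreasing order) are [3].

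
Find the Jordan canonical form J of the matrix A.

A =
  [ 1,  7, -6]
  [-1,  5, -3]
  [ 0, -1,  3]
J_3(3)

The characteristic polynomial is
  det(x·I − A) = x^3 - 9*x^2 + 27*x - 27 = (x - 3)^3

Eigenvalues and multiplicities (the geometric multiplicity of λ is n − rank(A − λI), which equals the number of Jordan blocks for λ):
  λ = 3: algebraic multiplicity = 3, geometric multiplicity = 1

Determining the block sizes for each eigenvalue:
  λ = 3: one block (gm = 1), so the single block has size am = 3 → block sizes [3]

Assembling the blocks gives a Jordan form
J =
  [3, 1, 0]
  [0, 3, 1]
  [0, 0, 3]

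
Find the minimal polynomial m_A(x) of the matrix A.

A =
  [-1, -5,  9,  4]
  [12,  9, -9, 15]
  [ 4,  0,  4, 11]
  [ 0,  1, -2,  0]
x^3 - 9*x^2 + 27*x - 27

The characteristic polynomial is χ_A(x) = (x - 3)^4, so the eigenvalues are known. The minimal polynomial is
  m_A(x) = Π_λ (x − λ)^{k_λ}
where k_λ is the size of the *largest* Jordan block for λ (equivalently, the smallest k with (A − λI)^k v = 0 for every generalised eigenvector v of λ).

  λ = 3: largest Jordan block has size 3, contributing (x − 3)^3

So m_A(x) = (x - 3)^3 = x^3 - 9*x^2 + 27*x - 27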